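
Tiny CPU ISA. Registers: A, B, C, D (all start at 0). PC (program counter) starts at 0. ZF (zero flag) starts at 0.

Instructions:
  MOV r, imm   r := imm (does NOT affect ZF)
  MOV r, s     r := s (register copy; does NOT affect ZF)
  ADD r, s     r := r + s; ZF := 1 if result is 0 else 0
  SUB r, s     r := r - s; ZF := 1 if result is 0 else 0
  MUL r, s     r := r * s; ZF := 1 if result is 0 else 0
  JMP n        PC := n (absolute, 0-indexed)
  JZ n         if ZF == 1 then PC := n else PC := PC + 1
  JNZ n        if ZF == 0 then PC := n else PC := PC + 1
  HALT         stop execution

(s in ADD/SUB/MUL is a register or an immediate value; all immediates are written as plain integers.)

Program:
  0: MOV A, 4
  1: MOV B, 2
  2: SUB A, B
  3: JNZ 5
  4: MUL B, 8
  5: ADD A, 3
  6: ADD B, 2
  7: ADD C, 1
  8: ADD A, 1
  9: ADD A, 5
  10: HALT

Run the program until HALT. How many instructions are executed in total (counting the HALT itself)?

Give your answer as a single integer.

Step 1: PC=0 exec 'MOV A, 4'. After: A=4 B=0 C=0 D=0 ZF=0 PC=1
Step 2: PC=1 exec 'MOV B, 2'. After: A=4 B=2 C=0 D=0 ZF=0 PC=2
Step 3: PC=2 exec 'SUB A, B'. After: A=2 B=2 C=0 D=0 ZF=0 PC=3
Step 4: PC=3 exec 'JNZ 5'. After: A=2 B=2 C=0 D=0 ZF=0 PC=5
Step 5: PC=5 exec 'ADD A, 3'. After: A=5 B=2 C=0 D=0 ZF=0 PC=6
Step 6: PC=6 exec 'ADD B, 2'. After: A=5 B=4 C=0 D=0 ZF=0 PC=7
Step 7: PC=7 exec 'ADD C, 1'. After: A=5 B=4 C=1 D=0 ZF=0 PC=8
Step 8: PC=8 exec 'ADD A, 1'. After: A=6 B=4 C=1 D=0 ZF=0 PC=9
Step 9: PC=9 exec 'ADD A, 5'. After: A=11 B=4 C=1 D=0 ZF=0 PC=10
Step 10: PC=10 exec 'HALT'. After: A=11 B=4 C=1 D=0 ZF=0 PC=10 HALTED
Total instructions executed: 10

Answer: 10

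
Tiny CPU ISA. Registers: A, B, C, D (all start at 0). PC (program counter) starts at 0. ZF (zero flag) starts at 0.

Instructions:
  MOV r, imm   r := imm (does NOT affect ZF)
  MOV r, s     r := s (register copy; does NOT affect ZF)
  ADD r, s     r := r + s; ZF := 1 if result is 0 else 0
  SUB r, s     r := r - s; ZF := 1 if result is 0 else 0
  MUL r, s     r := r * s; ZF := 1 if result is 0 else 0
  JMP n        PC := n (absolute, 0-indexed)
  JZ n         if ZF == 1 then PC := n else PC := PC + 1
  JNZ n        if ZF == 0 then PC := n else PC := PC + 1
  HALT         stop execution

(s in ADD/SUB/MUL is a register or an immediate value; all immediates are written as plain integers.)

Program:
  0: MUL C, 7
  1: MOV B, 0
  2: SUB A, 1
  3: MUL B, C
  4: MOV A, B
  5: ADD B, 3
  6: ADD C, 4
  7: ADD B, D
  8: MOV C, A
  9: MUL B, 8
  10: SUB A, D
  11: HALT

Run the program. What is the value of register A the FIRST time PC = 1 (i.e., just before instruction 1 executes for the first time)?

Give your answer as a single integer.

Step 1: PC=0 exec 'MUL C, 7'. After: A=0 B=0 C=0 D=0 ZF=1 PC=1
First time PC=1: A=0

0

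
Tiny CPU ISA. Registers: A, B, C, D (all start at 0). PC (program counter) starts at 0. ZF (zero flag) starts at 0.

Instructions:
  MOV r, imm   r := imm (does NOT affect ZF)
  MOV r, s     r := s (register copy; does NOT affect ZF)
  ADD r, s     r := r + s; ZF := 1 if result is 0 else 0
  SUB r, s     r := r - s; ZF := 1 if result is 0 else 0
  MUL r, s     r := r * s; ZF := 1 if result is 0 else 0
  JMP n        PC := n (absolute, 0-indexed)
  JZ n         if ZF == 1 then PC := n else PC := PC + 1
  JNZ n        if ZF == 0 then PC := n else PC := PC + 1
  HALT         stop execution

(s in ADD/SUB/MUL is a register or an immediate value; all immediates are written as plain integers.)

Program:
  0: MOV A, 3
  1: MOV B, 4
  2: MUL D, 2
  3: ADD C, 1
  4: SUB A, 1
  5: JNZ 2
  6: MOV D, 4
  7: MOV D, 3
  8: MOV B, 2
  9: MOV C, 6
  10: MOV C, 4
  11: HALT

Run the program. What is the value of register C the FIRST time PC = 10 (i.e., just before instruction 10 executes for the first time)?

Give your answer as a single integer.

Step 1: PC=0 exec 'MOV A, 3'. After: A=3 B=0 C=0 D=0 ZF=0 PC=1
Step 2: PC=1 exec 'MOV B, 4'. After: A=3 B=4 C=0 D=0 ZF=0 PC=2
Step 3: PC=2 exec 'MUL D, 2'. After: A=3 B=4 C=0 D=0 ZF=1 PC=3
Step 4: PC=3 exec 'ADD C, 1'. After: A=3 B=4 C=1 D=0 ZF=0 PC=4
Step 5: PC=4 exec 'SUB A, 1'. After: A=2 B=4 C=1 D=0 ZF=0 PC=5
Step 6: PC=5 exec 'JNZ 2'. After: A=2 B=4 C=1 D=0 ZF=0 PC=2
Step 7: PC=2 exec 'MUL D, 2'. After: A=2 B=4 C=1 D=0 ZF=1 PC=3
Step 8: PC=3 exec 'ADD C, 1'. After: A=2 B=4 C=2 D=0 ZF=0 PC=4
Step 9: PC=4 exec 'SUB A, 1'. After: A=1 B=4 C=2 D=0 ZF=0 PC=5
Step 10: PC=5 exec 'JNZ 2'. After: A=1 B=4 C=2 D=0 ZF=0 PC=2
Step 11: PC=2 exec 'MUL D, 2'. After: A=1 B=4 C=2 D=0 ZF=1 PC=3
Step 12: PC=3 exec 'ADD C, 1'. After: A=1 B=4 C=3 D=0 ZF=0 PC=4
Step 13: PC=4 exec 'SUB A, 1'. After: A=0 B=4 C=3 D=0 ZF=1 PC=5
Step 14: PC=5 exec 'JNZ 2'. After: A=0 B=4 C=3 D=0 ZF=1 PC=6
Step 15: PC=6 exec 'MOV D, 4'. After: A=0 B=4 C=3 D=4 ZF=1 PC=7
Step 16: PC=7 exec 'MOV D, 3'. After: A=0 B=4 C=3 D=3 ZF=1 PC=8
Step 17: PC=8 exec 'MOV B, 2'. After: A=0 B=2 C=3 D=3 ZF=1 PC=9
Step 18: PC=9 exec 'MOV C, 6'. After: A=0 B=2 C=6 D=3 ZF=1 PC=10
First time PC=10: C=6

6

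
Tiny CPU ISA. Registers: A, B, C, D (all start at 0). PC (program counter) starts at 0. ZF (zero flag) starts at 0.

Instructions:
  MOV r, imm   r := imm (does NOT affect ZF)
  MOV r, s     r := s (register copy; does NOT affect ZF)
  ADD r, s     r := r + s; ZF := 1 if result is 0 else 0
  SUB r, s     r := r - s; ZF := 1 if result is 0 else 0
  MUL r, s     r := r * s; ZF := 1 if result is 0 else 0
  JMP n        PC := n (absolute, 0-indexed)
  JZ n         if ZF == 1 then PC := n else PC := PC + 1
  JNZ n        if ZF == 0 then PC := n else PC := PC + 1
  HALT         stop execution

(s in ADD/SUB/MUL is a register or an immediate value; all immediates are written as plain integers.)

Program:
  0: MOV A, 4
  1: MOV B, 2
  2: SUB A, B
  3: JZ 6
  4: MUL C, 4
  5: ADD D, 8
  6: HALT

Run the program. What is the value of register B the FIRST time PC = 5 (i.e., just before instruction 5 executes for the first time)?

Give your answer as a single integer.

Step 1: PC=0 exec 'MOV A, 4'. After: A=4 B=0 C=0 D=0 ZF=0 PC=1
Step 2: PC=1 exec 'MOV B, 2'. After: A=4 B=2 C=0 D=0 ZF=0 PC=2
Step 3: PC=2 exec 'SUB A, B'. After: A=2 B=2 C=0 D=0 ZF=0 PC=3
Step 4: PC=3 exec 'JZ 6'. After: A=2 B=2 C=0 D=0 ZF=0 PC=4
Step 5: PC=4 exec 'MUL C, 4'. After: A=2 B=2 C=0 D=0 ZF=1 PC=5
First time PC=5: B=2

2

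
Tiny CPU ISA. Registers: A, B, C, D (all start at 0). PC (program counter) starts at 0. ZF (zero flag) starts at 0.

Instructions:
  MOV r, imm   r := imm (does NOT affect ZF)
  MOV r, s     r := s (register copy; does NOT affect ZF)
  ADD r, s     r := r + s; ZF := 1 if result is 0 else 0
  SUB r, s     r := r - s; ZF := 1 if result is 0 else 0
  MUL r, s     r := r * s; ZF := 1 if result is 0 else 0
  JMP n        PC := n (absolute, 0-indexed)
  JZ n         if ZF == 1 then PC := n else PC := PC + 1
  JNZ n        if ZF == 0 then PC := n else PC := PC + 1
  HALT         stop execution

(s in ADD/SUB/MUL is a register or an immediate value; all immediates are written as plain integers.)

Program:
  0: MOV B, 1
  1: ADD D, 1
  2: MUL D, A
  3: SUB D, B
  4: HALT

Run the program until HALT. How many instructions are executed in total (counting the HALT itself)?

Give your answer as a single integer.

Answer: 5

Derivation:
Step 1: PC=0 exec 'MOV B, 1'. After: A=0 B=1 C=0 D=0 ZF=0 PC=1
Step 2: PC=1 exec 'ADD D, 1'. After: A=0 B=1 C=0 D=1 ZF=0 PC=2
Step 3: PC=2 exec 'MUL D, A'. After: A=0 B=1 C=0 D=0 ZF=1 PC=3
Step 4: PC=3 exec 'SUB D, B'. After: A=0 B=1 C=0 D=-1 ZF=0 PC=4
Step 5: PC=4 exec 'HALT'. After: A=0 B=1 C=0 D=-1 ZF=0 PC=4 HALTED
Total instructions executed: 5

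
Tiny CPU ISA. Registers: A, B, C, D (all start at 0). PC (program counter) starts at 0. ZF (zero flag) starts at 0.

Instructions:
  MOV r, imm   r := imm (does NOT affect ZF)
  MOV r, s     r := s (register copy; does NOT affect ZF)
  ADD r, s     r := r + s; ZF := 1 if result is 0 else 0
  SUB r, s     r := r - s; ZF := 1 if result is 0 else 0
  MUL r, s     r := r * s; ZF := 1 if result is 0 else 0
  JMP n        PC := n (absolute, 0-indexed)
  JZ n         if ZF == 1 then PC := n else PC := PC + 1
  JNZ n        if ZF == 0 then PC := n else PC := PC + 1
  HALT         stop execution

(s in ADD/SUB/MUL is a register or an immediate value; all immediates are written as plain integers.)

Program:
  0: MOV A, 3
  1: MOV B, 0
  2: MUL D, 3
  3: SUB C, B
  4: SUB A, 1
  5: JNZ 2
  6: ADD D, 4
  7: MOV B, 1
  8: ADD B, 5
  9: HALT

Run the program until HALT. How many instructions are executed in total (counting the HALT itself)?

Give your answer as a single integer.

Answer: 18

Derivation:
Step 1: PC=0 exec 'MOV A, 3'. After: A=3 B=0 C=0 D=0 ZF=0 PC=1
Step 2: PC=1 exec 'MOV B, 0'. After: A=3 B=0 C=0 D=0 ZF=0 PC=2
Step 3: PC=2 exec 'MUL D, 3'. After: A=3 B=0 C=0 D=0 ZF=1 PC=3
Step 4: PC=3 exec 'SUB C, B'. After: A=3 B=0 C=0 D=0 ZF=1 PC=4
Step 5: PC=4 exec 'SUB A, 1'. After: A=2 B=0 C=0 D=0 ZF=0 PC=5
Step 6: PC=5 exec 'JNZ 2'. After: A=2 B=0 C=0 D=0 ZF=0 PC=2
Step 7: PC=2 exec 'MUL D, 3'. After: A=2 B=0 C=0 D=0 ZF=1 PC=3
Step 8: PC=3 exec 'SUB C, B'. After: A=2 B=0 C=0 D=0 ZF=1 PC=4
Step 9: PC=4 exec 'SUB A, 1'. After: A=1 B=0 C=0 D=0 ZF=0 PC=5
Step 10: PC=5 exec 'JNZ 2'. After: A=1 B=0 C=0 D=0 ZF=0 PC=2
Step 11: PC=2 exec 'MUL D, 3'. After: A=1 B=0 C=0 D=0 ZF=1 PC=3
Step 12: PC=3 exec 'SUB C, B'. After: A=1 B=0 C=0 D=0 ZF=1 PC=4
Step 13: PC=4 exec 'SUB A, 1'. After: A=0 B=0 C=0 D=0 ZF=1 PC=5
Step 14: PC=5 exec 'JNZ 2'. After: A=0 B=0 C=0 D=0 ZF=1 PC=6
Step 15: PC=6 exec 'ADD D, 4'. After: A=0 B=0 C=0 D=4 ZF=0 PC=7
Step 16: PC=7 exec 'MOV B, 1'. After: A=0 B=1 C=0 D=4 ZF=0 PC=8
Step 17: PC=8 exec 'ADD B, 5'. After: A=0 B=6 C=0 D=4 ZF=0 PC=9
Step 18: PC=9 exec 'HALT'. After: A=0 B=6 C=0 D=4 ZF=0 PC=9 HALTED
Total instructions executed: 18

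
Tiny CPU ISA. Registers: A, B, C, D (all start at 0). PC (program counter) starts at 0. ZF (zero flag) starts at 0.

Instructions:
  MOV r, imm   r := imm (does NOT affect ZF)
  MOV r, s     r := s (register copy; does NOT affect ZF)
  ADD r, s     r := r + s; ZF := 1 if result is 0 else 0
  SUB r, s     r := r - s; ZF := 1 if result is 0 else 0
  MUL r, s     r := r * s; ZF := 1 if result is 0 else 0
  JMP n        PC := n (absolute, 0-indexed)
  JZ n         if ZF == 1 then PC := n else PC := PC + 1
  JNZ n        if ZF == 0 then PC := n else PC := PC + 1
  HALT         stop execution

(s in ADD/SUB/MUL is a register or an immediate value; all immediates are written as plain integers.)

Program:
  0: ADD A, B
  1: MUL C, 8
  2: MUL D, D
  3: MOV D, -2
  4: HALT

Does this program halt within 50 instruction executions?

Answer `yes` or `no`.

Step 1: PC=0 exec 'ADD A, B'. After: A=0 B=0 C=0 D=0 ZF=1 PC=1
Step 2: PC=1 exec 'MUL C, 8'. After: A=0 B=0 C=0 D=0 ZF=1 PC=2
Step 3: PC=2 exec 'MUL D, D'. After: A=0 B=0 C=0 D=0 ZF=1 PC=3
Step 4: PC=3 exec 'MOV D, -2'. After: A=0 B=0 C=0 D=-2 ZF=1 PC=4
Step 5: PC=4 exec 'HALT'. After: A=0 B=0 C=0 D=-2 ZF=1 PC=4 HALTED

Answer: yes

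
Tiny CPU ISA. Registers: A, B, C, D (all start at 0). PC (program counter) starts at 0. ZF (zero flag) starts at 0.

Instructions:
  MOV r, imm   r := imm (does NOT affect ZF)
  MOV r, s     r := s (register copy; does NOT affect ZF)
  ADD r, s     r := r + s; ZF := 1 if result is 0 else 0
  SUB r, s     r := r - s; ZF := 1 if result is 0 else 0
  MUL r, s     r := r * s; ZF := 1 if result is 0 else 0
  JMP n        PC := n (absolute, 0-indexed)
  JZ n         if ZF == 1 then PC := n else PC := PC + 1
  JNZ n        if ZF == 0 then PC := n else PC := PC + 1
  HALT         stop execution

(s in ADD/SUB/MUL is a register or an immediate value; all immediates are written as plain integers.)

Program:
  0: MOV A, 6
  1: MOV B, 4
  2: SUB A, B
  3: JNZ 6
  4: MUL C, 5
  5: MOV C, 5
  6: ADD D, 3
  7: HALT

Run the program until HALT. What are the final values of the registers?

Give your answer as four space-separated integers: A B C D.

Step 1: PC=0 exec 'MOV A, 6'. After: A=6 B=0 C=0 D=0 ZF=0 PC=1
Step 2: PC=1 exec 'MOV B, 4'. After: A=6 B=4 C=0 D=0 ZF=0 PC=2
Step 3: PC=2 exec 'SUB A, B'. After: A=2 B=4 C=0 D=0 ZF=0 PC=3
Step 4: PC=3 exec 'JNZ 6'. After: A=2 B=4 C=0 D=0 ZF=0 PC=6
Step 5: PC=6 exec 'ADD D, 3'. After: A=2 B=4 C=0 D=3 ZF=0 PC=7
Step 6: PC=7 exec 'HALT'. After: A=2 B=4 C=0 D=3 ZF=0 PC=7 HALTED

Answer: 2 4 0 3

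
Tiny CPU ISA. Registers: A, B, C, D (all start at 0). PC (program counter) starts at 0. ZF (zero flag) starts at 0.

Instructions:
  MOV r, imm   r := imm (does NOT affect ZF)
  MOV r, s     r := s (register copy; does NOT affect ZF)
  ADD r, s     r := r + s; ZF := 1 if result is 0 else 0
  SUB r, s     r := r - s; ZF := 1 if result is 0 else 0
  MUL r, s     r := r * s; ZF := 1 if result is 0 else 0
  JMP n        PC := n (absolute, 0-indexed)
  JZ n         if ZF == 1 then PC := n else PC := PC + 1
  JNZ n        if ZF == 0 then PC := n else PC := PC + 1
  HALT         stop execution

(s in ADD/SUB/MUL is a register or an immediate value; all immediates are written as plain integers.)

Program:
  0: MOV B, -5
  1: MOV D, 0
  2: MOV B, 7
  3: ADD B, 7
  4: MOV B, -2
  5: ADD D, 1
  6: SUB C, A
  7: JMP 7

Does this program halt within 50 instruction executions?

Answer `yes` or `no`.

Step 1: PC=0 exec 'MOV B, -5'. After: A=0 B=-5 C=0 D=0 ZF=0 PC=1
Step 2: PC=1 exec 'MOV D, 0'. After: A=0 B=-5 C=0 D=0 ZF=0 PC=2
Step 3: PC=2 exec 'MOV B, 7'. After: A=0 B=7 C=0 D=0 ZF=0 PC=3
Step 4: PC=3 exec 'ADD B, 7'. After: A=0 B=14 C=0 D=0 ZF=0 PC=4
Step 5: PC=4 exec 'MOV B, -2'. After: A=0 B=-2 C=0 D=0 ZF=0 PC=5
Step 6: PC=5 exec 'ADD D, 1'. After: A=0 B=-2 C=0 D=1 ZF=0 PC=6
Step 7: PC=6 exec 'SUB C, A'. After: A=0 B=-2 C=0 D=1 ZF=1 PC=7
Step 8: PC=7 exec 'JMP 7'. After: A=0 B=-2 C=0 D=1 ZF=1 PC=7
State after step 8 equals state after step 7: the program is in a cycle of length 1 and will never halt.

Answer: no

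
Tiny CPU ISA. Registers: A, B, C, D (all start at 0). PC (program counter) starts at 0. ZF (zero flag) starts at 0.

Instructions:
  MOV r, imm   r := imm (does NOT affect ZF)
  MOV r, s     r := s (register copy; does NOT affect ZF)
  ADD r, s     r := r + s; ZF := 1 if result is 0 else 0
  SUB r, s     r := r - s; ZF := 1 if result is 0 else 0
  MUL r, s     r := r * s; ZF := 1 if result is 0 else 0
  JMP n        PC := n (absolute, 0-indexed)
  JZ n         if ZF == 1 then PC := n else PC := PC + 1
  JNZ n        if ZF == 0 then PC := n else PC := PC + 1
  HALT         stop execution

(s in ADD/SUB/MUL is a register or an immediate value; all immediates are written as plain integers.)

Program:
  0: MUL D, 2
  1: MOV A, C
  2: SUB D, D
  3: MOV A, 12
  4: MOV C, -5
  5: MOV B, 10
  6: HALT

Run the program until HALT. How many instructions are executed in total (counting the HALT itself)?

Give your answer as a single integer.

Answer: 7

Derivation:
Step 1: PC=0 exec 'MUL D, 2'. After: A=0 B=0 C=0 D=0 ZF=1 PC=1
Step 2: PC=1 exec 'MOV A, C'. After: A=0 B=0 C=0 D=0 ZF=1 PC=2
Step 3: PC=2 exec 'SUB D, D'. After: A=0 B=0 C=0 D=0 ZF=1 PC=3
Step 4: PC=3 exec 'MOV A, 12'. After: A=12 B=0 C=0 D=0 ZF=1 PC=4
Step 5: PC=4 exec 'MOV C, -5'. After: A=12 B=0 C=-5 D=0 ZF=1 PC=5
Step 6: PC=5 exec 'MOV B, 10'. After: A=12 B=10 C=-5 D=0 ZF=1 PC=6
Step 7: PC=6 exec 'HALT'. After: A=12 B=10 C=-5 D=0 ZF=1 PC=6 HALTED
Total instructions executed: 7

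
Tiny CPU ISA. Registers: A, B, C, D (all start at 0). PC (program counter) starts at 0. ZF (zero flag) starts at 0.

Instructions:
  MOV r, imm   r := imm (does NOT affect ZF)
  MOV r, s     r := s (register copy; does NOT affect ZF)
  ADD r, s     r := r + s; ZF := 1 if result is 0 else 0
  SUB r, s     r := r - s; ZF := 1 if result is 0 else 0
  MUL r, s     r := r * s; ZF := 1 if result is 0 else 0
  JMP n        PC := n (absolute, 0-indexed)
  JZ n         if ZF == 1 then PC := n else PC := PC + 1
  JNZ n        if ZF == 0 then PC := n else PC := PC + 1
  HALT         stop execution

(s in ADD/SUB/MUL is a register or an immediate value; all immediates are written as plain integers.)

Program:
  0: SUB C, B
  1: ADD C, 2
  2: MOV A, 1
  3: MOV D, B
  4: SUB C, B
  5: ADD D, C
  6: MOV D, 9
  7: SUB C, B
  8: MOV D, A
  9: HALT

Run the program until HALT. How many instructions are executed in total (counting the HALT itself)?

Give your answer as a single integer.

Step 1: PC=0 exec 'SUB C, B'. After: A=0 B=0 C=0 D=0 ZF=1 PC=1
Step 2: PC=1 exec 'ADD C, 2'. After: A=0 B=0 C=2 D=0 ZF=0 PC=2
Step 3: PC=2 exec 'MOV A, 1'. After: A=1 B=0 C=2 D=0 ZF=0 PC=3
Step 4: PC=3 exec 'MOV D, B'. After: A=1 B=0 C=2 D=0 ZF=0 PC=4
Step 5: PC=4 exec 'SUB C, B'. After: A=1 B=0 C=2 D=0 ZF=0 PC=5
Step 6: PC=5 exec 'ADD D, C'. After: A=1 B=0 C=2 D=2 ZF=0 PC=6
Step 7: PC=6 exec 'MOV D, 9'. After: A=1 B=0 C=2 D=9 ZF=0 PC=7
Step 8: PC=7 exec 'SUB C, B'. After: A=1 B=0 C=2 D=9 ZF=0 PC=8
Step 9: PC=8 exec 'MOV D, A'. After: A=1 B=0 C=2 D=1 ZF=0 PC=9
Step 10: PC=9 exec 'HALT'. After: A=1 B=0 C=2 D=1 ZF=0 PC=9 HALTED
Total instructions executed: 10

Answer: 10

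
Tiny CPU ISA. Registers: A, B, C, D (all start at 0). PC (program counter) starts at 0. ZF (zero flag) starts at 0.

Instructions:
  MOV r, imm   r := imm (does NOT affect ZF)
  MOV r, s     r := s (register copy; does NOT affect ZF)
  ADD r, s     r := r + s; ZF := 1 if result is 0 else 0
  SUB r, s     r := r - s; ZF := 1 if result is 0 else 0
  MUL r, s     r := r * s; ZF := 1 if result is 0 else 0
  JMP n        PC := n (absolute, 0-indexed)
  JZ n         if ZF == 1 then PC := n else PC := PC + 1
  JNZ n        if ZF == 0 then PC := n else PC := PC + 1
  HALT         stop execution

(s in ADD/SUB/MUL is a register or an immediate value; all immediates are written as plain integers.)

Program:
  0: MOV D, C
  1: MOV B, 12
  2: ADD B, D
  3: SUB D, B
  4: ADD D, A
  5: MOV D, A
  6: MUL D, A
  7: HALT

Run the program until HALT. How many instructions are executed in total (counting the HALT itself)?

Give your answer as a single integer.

Answer: 8

Derivation:
Step 1: PC=0 exec 'MOV D, C'. After: A=0 B=0 C=0 D=0 ZF=0 PC=1
Step 2: PC=1 exec 'MOV B, 12'. After: A=0 B=12 C=0 D=0 ZF=0 PC=2
Step 3: PC=2 exec 'ADD B, D'. After: A=0 B=12 C=0 D=0 ZF=0 PC=3
Step 4: PC=3 exec 'SUB D, B'. After: A=0 B=12 C=0 D=-12 ZF=0 PC=4
Step 5: PC=4 exec 'ADD D, A'. After: A=0 B=12 C=0 D=-12 ZF=0 PC=5
Step 6: PC=5 exec 'MOV D, A'. After: A=0 B=12 C=0 D=0 ZF=0 PC=6
Step 7: PC=6 exec 'MUL D, A'. After: A=0 B=12 C=0 D=0 ZF=1 PC=7
Step 8: PC=7 exec 'HALT'. After: A=0 B=12 C=0 D=0 ZF=1 PC=7 HALTED
Total instructions executed: 8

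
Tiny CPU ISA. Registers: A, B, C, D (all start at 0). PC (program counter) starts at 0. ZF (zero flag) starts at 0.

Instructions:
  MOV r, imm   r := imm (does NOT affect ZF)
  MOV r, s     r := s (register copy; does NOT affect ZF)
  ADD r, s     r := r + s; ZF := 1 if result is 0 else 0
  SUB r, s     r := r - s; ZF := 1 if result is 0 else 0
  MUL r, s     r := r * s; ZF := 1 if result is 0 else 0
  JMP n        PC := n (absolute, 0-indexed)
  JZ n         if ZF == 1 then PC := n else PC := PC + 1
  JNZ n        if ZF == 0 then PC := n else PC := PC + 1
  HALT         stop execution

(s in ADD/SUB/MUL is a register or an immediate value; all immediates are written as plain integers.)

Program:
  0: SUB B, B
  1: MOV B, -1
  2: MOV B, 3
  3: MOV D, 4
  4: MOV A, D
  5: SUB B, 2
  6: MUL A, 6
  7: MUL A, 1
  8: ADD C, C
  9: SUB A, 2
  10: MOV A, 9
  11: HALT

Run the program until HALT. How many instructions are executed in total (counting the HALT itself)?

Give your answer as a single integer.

Answer: 12

Derivation:
Step 1: PC=0 exec 'SUB B, B'. After: A=0 B=0 C=0 D=0 ZF=1 PC=1
Step 2: PC=1 exec 'MOV B, -1'. After: A=0 B=-1 C=0 D=0 ZF=1 PC=2
Step 3: PC=2 exec 'MOV B, 3'. After: A=0 B=3 C=0 D=0 ZF=1 PC=3
Step 4: PC=3 exec 'MOV D, 4'. After: A=0 B=3 C=0 D=4 ZF=1 PC=4
Step 5: PC=4 exec 'MOV A, D'. After: A=4 B=3 C=0 D=4 ZF=1 PC=5
Step 6: PC=5 exec 'SUB B, 2'. After: A=4 B=1 C=0 D=4 ZF=0 PC=6
Step 7: PC=6 exec 'MUL A, 6'. After: A=24 B=1 C=0 D=4 ZF=0 PC=7
Step 8: PC=7 exec 'MUL A, 1'. After: A=24 B=1 C=0 D=4 ZF=0 PC=8
Step 9: PC=8 exec 'ADD C, C'. After: A=24 B=1 C=0 D=4 ZF=1 PC=9
Step 10: PC=9 exec 'SUB A, 2'. After: A=22 B=1 C=0 D=4 ZF=0 PC=10
Step 11: PC=10 exec 'MOV A, 9'. After: A=9 B=1 C=0 D=4 ZF=0 PC=11
Step 12: PC=11 exec 'HALT'. After: A=9 B=1 C=0 D=4 ZF=0 PC=11 HALTED
Total instructions executed: 12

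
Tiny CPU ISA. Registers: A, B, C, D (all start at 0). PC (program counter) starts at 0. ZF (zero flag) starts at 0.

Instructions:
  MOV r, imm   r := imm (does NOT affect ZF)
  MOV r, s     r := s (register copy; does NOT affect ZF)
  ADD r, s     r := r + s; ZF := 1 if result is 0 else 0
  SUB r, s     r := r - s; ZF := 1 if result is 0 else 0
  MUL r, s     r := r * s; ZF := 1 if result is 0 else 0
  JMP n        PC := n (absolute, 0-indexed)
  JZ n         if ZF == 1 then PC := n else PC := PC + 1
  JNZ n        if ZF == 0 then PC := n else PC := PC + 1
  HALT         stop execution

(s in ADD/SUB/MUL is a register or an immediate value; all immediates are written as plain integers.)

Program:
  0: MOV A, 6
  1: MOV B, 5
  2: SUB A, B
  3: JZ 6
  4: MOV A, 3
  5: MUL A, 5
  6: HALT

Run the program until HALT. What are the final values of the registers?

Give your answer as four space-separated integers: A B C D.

Step 1: PC=0 exec 'MOV A, 6'. After: A=6 B=0 C=0 D=0 ZF=0 PC=1
Step 2: PC=1 exec 'MOV B, 5'. After: A=6 B=5 C=0 D=0 ZF=0 PC=2
Step 3: PC=2 exec 'SUB A, B'. After: A=1 B=5 C=0 D=0 ZF=0 PC=3
Step 4: PC=3 exec 'JZ 6'. After: A=1 B=5 C=0 D=0 ZF=0 PC=4
Step 5: PC=4 exec 'MOV A, 3'. After: A=3 B=5 C=0 D=0 ZF=0 PC=5
Step 6: PC=5 exec 'MUL A, 5'. After: A=15 B=5 C=0 D=0 ZF=0 PC=6
Step 7: PC=6 exec 'HALT'. After: A=15 B=5 C=0 D=0 ZF=0 PC=6 HALTED

Answer: 15 5 0 0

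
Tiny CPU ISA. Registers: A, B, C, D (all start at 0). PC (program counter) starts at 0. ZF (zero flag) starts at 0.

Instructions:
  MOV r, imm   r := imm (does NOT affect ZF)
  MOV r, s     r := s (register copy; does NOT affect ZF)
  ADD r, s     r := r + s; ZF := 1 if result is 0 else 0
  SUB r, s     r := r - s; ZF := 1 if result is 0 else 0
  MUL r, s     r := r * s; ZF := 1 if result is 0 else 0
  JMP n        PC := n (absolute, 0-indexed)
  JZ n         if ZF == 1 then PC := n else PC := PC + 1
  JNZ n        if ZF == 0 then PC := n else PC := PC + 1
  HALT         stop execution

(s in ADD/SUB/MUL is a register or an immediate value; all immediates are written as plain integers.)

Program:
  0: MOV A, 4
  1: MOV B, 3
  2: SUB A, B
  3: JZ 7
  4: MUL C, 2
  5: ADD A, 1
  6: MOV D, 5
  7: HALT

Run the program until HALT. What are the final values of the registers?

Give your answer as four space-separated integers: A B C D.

Answer: 2 3 0 5

Derivation:
Step 1: PC=0 exec 'MOV A, 4'. After: A=4 B=0 C=0 D=0 ZF=0 PC=1
Step 2: PC=1 exec 'MOV B, 3'. After: A=4 B=3 C=0 D=0 ZF=0 PC=2
Step 3: PC=2 exec 'SUB A, B'. After: A=1 B=3 C=0 D=0 ZF=0 PC=3
Step 4: PC=3 exec 'JZ 7'. After: A=1 B=3 C=0 D=0 ZF=0 PC=4
Step 5: PC=4 exec 'MUL C, 2'. After: A=1 B=3 C=0 D=0 ZF=1 PC=5
Step 6: PC=5 exec 'ADD A, 1'. After: A=2 B=3 C=0 D=0 ZF=0 PC=6
Step 7: PC=6 exec 'MOV D, 5'. After: A=2 B=3 C=0 D=5 ZF=0 PC=7
Step 8: PC=7 exec 'HALT'. After: A=2 B=3 C=0 D=5 ZF=0 PC=7 HALTED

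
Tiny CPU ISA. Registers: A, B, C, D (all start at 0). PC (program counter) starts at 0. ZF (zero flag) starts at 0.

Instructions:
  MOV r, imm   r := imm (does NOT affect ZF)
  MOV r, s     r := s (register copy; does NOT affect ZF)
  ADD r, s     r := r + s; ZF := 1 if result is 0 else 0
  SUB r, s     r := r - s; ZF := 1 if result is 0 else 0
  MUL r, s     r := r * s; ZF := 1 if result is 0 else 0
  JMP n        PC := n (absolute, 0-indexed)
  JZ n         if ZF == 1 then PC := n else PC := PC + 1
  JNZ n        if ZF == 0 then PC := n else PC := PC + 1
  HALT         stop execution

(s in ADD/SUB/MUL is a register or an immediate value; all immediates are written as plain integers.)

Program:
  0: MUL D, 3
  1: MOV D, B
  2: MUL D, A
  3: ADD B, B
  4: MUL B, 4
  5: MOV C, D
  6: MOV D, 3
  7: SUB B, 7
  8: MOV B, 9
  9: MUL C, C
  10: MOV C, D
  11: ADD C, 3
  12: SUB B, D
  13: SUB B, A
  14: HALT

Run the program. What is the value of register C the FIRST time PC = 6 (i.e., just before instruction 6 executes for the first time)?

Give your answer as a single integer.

Step 1: PC=0 exec 'MUL D, 3'. After: A=0 B=0 C=0 D=0 ZF=1 PC=1
Step 2: PC=1 exec 'MOV D, B'. After: A=0 B=0 C=0 D=0 ZF=1 PC=2
Step 3: PC=2 exec 'MUL D, A'. After: A=0 B=0 C=0 D=0 ZF=1 PC=3
Step 4: PC=3 exec 'ADD B, B'. After: A=0 B=0 C=0 D=0 ZF=1 PC=4
Step 5: PC=4 exec 'MUL B, 4'. After: A=0 B=0 C=0 D=0 ZF=1 PC=5
Step 6: PC=5 exec 'MOV C, D'. After: A=0 B=0 C=0 D=0 ZF=1 PC=6
First time PC=6: C=0

0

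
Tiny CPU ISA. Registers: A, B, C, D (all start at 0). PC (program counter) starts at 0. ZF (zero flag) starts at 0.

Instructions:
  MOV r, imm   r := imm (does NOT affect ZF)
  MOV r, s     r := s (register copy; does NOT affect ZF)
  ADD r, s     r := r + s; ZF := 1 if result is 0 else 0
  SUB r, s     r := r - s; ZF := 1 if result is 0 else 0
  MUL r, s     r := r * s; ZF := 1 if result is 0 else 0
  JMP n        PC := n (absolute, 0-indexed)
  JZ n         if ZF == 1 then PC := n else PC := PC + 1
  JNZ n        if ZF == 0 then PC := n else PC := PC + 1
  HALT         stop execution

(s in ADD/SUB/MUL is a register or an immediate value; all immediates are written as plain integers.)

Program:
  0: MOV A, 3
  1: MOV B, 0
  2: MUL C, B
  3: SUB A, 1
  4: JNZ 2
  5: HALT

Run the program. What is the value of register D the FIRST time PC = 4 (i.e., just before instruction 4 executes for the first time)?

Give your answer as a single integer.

Step 1: PC=0 exec 'MOV A, 3'. After: A=3 B=0 C=0 D=0 ZF=0 PC=1
Step 2: PC=1 exec 'MOV B, 0'. After: A=3 B=0 C=0 D=0 ZF=0 PC=2
Step 3: PC=2 exec 'MUL C, B'. After: A=3 B=0 C=0 D=0 ZF=1 PC=3
Step 4: PC=3 exec 'SUB A, 1'. After: A=2 B=0 C=0 D=0 ZF=0 PC=4
First time PC=4: D=0

0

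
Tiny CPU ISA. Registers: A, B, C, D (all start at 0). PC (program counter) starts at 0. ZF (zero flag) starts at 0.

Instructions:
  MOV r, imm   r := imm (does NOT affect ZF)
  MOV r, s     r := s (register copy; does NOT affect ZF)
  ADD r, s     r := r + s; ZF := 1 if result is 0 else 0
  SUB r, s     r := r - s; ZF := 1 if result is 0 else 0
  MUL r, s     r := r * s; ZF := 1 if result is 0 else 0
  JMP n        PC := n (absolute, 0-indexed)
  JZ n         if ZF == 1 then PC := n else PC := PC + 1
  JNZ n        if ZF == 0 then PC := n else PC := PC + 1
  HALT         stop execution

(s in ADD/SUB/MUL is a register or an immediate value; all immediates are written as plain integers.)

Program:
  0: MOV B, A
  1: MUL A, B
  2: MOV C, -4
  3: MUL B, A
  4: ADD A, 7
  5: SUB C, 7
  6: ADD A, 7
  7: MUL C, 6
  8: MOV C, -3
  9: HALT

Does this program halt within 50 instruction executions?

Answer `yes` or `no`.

Answer: yes

Derivation:
Step 1: PC=0 exec 'MOV B, A'. After: A=0 B=0 C=0 D=0 ZF=0 PC=1
Step 2: PC=1 exec 'MUL A, B'. After: A=0 B=0 C=0 D=0 ZF=1 PC=2
Step 3: PC=2 exec 'MOV C, -4'. After: A=0 B=0 C=-4 D=0 ZF=1 PC=3
Step 4: PC=3 exec 'MUL B, A'. After: A=0 B=0 C=-4 D=0 ZF=1 PC=4
Step 5: PC=4 exec 'ADD A, 7'. After: A=7 B=0 C=-4 D=0 ZF=0 PC=5
Step 6: PC=5 exec 'SUB C, 7'. After: A=7 B=0 C=-11 D=0 ZF=0 PC=6
Step 7: PC=6 exec 'ADD A, 7'. After: A=14 B=0 C=-11 D=0 ZF=0 PC=7
Step 8: PC=7 exec 'MUL C, 6'. After: A=14 B=0 C=-66 D=0 ZF=0 PC=8
Step 9: PC=8 exec 'MOV C, -3'. After: A=14 B=0 C=-3 D=0 ZF=0 PC=9
Step 10: PC=9 exec 'HALT'. After: A=14 B=0 C=-3 D=0 ZF=0 PC=9 HALTED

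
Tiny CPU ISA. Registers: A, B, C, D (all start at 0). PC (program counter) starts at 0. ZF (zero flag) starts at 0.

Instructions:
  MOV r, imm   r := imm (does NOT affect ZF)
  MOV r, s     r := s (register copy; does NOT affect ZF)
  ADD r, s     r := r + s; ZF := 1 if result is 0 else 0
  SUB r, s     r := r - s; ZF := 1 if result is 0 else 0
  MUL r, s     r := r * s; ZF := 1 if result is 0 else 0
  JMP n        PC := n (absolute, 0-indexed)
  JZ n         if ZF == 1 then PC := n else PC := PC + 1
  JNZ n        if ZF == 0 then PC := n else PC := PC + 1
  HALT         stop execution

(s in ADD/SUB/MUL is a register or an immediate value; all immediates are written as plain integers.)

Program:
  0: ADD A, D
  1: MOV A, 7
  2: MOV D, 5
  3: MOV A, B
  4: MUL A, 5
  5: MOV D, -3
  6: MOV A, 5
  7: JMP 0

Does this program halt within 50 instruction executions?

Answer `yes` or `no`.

Step 1: PC=0 exec 'ADD A, D'. After: A=0 B=0 C=0 D=0 ZF=1 PC=1
Step 2: PC=1 exec 'MOV A, 7'. After: A=7 B=0 C=0 D=0 ZF=1 PC=2
Step 3: PC=2 exec 'MOV D, 5'. After: A=7 B=0 C=0 D=5 ZF=1 PC=3
Step 4: PC=3 exec 'MOV A, B'. After: A=0 B=0 C=0 D=5 ZF=1 PC=4
Step 5: PC=4 exec 'MUL A, 5'. After: A=0 B=0 C=0 D=5 ZF=1 PC=5
Step 6: PC=5 exec 'MOV D, -3'. After: A=0 B=0 C=0 D=-3 ZF=1 PC=6
Step 7: PC=6 exec 'MOV A, 5'. After: A=5 B=0 C=0 D=-3 ZF=1 PC=7
Step 8: PC=7 exec 'JMP 0'. After: A=5 B=0 C=0 D=-3 ZF=1 PC=0
Step 9: PC=0 exec 'ADD A, D'. After: A=2 B=0 C=0 D=-3 ZF=0 PC=1
Step 10: PC=1 exec 'MOV A, 7'. After: A=7 B=0 C=0 D=-3 ZF=0 PC=2
Step 11: PC=2 exec 'MOV D, 5'. After: A=7 B=0 C=0 D=5 ZF=0 PC=3
Step 12: PC=3 exec 'MOV A, B'. After: A=0 B=0 C=0 D=5 ZF=0 PC=4
Step 13: PC=4 exec 'MUL A, 5'. After: A=0 B=0 C=0 D=5 ZF=1 PC=5
State after step 13 equals state after step 5: the program is in a cycle of length 8 and will never halt.

Answer: no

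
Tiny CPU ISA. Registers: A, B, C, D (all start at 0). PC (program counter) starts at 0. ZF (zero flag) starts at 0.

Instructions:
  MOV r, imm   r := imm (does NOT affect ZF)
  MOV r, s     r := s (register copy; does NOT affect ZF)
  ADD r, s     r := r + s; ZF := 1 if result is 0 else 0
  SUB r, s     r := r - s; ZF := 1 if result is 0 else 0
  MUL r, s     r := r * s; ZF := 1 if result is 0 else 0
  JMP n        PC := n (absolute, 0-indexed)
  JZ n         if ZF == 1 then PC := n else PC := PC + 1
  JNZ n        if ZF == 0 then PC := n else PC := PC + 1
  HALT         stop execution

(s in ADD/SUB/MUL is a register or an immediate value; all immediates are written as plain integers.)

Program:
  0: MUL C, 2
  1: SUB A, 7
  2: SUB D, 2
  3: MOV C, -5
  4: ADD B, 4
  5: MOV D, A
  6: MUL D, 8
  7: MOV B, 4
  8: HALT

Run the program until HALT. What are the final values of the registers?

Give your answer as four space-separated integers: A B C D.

Answer: -7 4 -5 -56

Derivation:
Step 1: PC=0 exec 'MUL C, 2'. After: A=0 B=0 C=0 D=0 ZF=1 PC=1
Step 2: PC=1 exec 'SUB A, 7'. After: A=-7 B=0 C=0 D=0 ZF=0 PC=2
Step 3: PC=2 exec 'SUB D, 2'. After: A=-7 B=0 C=0 D=-2 ZF=0 PC=3
Step 4: PC=3 exec 'MOV C, -5'. After: A=-7 B=0 C=-5 D=-2 ZF=0 PC=4
Step 5: PC=4 exec 'ADD B, 4'. After: A=-7 B=4 C=-5 D=-2 ZF=0 PC=5
Step 6: PC=5 exec 'MOV D, A'. After: A=-7 B=4 C=-5 D=-7 ZF=0 PC=6
Step 7: PC=6 exec 'MUL D, 8'. After: A=-7 B=4 C=-5 D=-56 ZF=0 PC=7
Step 8: PC=7 exec 'MOV B, 4'. After: A=-7 B=4 C=-5 D=-56 ZF=0 PC=8
Step 9: PC=8 exec 'HALT'. After: A=-7 B=4 C=-5 D=-56 ZF=0 PC=8 HALTED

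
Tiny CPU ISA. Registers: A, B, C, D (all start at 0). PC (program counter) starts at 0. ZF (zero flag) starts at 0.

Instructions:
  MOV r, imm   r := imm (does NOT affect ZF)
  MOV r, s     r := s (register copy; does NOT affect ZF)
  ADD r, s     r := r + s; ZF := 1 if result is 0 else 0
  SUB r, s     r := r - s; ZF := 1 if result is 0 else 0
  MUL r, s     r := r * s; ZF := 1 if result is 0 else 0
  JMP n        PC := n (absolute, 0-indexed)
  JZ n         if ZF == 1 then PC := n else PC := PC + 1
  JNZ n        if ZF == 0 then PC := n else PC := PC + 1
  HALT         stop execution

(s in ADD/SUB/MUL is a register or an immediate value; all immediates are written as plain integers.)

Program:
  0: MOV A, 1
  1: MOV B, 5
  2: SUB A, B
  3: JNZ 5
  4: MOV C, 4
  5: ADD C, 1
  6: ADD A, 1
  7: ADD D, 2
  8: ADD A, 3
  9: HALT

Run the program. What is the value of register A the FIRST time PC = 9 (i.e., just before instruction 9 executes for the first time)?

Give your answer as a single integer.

Step 1: PC=0 exec 'MOV A, 1'. After: A=1 B=0 C=0 D=0 ZF=0 PC=1
Step 2: PC=1 exec 'MOV B, 5'. After: A=1 B=5 C=0 D=0 ZF=0 PC=2
Step 3: PC=2 exec 'SUB A, B'. After: A=-4 B=5 C=0 D=0 ZF=0 PC=3
Step 4: PC=3 exec 'JNZ 5'. After: A=-4 B=5 C=0 D=0 ZF=0 PC=5
Step 5: PC=5 exec 'ADD C, 1'. After: A=-4 B=5 C=1 D=0 ZF=0 PC=6
Step 6: PC=6 exec 'ADD A, 1'. After: A=-3 B=5 C=1 D=0 ZF=0 PC=7
Step 7: PC=7 exec 'ADD D, 2'. After: A=-3 B=5 C=1 D=2 ZF=0 PC=8
Step 8: PC=8 exec 'ADD A, 3'. After: A=0 B=5 C=1 D=2 ZF=1 PC=9
First time PC=9: A=0

0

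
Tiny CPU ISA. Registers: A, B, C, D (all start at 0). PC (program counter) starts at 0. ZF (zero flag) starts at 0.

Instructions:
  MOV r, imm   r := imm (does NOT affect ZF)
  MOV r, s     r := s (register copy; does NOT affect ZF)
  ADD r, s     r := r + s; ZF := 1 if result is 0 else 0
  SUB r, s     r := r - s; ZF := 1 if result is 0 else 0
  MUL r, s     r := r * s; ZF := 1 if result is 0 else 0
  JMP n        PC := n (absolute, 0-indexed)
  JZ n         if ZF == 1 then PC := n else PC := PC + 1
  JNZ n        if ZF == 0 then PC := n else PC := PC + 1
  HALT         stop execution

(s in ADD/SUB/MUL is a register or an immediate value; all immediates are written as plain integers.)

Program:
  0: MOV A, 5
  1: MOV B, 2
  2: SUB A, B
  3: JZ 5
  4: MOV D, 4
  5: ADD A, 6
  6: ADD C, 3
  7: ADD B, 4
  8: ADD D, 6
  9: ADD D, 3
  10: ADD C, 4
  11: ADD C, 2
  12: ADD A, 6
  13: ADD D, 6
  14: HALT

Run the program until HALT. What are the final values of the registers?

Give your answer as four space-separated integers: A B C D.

Answer: 15 6 9 19

Derivation:
Step 1: PC=0 exec 'MOV A, 5'. After: A=5 B=0 C=0 D=0 ZF=0 PC=1
Step 2: PC=1 exec 'MOV B, 2'. After: A=5 B=2 C=0 D=0 ZF=0 PC=2
Step 3: PC=2 exec 'SUB A, B'. After: A=3 B=2 C=0 D=0 ZF=0 PC=3
Step 4: PC=3 exec 'JZ 5'. After: A=3 B=2 C=0 D=0 ZF=0 PC=4
Step 5: PC=4 exec 'MOV D, 4'. After: A=3 B=2 C=0 D=4 ZF=0 PC=5
Step 6: PC=5 exec 'ADD A, 6'. After: A=9 B=2 C=0 D=4 ZF=0 PC=6
Step 7: PC=6 exec 'ADD C, 3'. After: A=9 B=2 C=3 D=4 ZF=0 PC=7
Step 8: PC=7 exec 'ADD B, 4'. After: A=9 B=6 C=3 D=4 ZF=0 PC=8
Step 9: PC=8 exec 'ADD D, 6'. After: A=9 B=6 C=3 D=10 ZF=0 PC=9
Step 10: PC=9 exec 'ADD D, 3'. After: A=9 B=6 C=3 D=13 ZF=0 PC=10
Step 11: PC=10 exec 'ADD C, 4'. After: A=9 B=6 C=7 D=13 ZF=0 PC=11
Step 12: PC=11 exec 'ADD C, 2'. After: A=9 B=6 C=9 D=13 ZF=0 PC=12
Step 13: PC=12 exec 'ADD A, 6'. After: A=15 B=6 C=9 D=13 ZF=0 PC=13
Step 14: PC=13 exec 'ADD D, 6'. After: A=15 B=6 C=9 D=19 ZF=0 PC=14
Step 15: PC=14 exec 'HALT'. After: A=15 B=6 C=9 D=19 ZF=0 PC=14 HALTED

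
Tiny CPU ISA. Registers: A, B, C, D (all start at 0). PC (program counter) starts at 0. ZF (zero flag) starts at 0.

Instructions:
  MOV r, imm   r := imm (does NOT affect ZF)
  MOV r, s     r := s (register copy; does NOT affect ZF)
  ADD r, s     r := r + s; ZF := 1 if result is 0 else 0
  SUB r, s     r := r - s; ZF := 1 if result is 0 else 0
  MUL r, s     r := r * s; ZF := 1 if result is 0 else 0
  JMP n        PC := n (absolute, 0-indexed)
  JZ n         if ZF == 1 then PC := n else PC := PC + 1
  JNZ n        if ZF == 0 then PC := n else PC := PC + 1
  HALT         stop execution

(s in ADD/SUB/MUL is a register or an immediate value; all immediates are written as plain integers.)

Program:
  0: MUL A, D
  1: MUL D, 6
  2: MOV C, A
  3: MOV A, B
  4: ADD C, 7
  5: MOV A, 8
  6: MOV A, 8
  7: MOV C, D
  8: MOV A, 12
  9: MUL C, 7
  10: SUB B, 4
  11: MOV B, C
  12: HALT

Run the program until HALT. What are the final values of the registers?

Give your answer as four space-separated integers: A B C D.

Answer: 12 0 0 0

Derivation:
Step 1: PC=0 exec 'MUL A, D'. After: A=0 B=0 C=0 D=0 ZF=1 PC=1
Step 2: PC=1 exec 'MUL D, 6'. After: A=0 B=0 C=0 D=0 ZF=1 PC=2
Step 3: PC=2 exec 'MOV C, A'. After: A=0 B=0 C=0 D=0 ZF=1 PC=3
Step 4: PC=3 exec 'MOV A, B'. After: A=0 B=0 C=0 D=0 ZF=1 PC=4
Step 5: PC=4 exec 'ADD C, 7'. After: A=0 B=0 C=7 D=0 ZF=0 PC=5
Step 6: PC=5 exec 'MOV A, 8'. After: A=8 B=0 C=7 D=0 ZF=0 PC=6
Step 7: PC=6 exec 'MOV A, 8'. After: A=8 B=0 C=7 D=0 ZF=0 PC=7
Step 8: PC=7 exec 'MOV C, D'. After: A=8 B=0 C=0 D=0 ZF=0 PC=8
Step 9: PC=8 exec 'MOV A, 12'. After: A=12 B=0 C=0 D=0 ZF=0 PC=9
Step 10: PC=9 exec 'MUL C, 7'. After: A=12 B=0 C=0 D=0 ZF=1 PC=10
Step 11: PC=10 exec 'SUB B, 4'. After: A=12 B=-4 C=0 D=0 ZF=0 PC=11
Step 12: PC=11 exec 'MOV B, C'. After: A=12 B=0 C=0 D=0 ZF=0 PC=12
Step 13: PC=12 exec 'HALT'. After: A=12 B=0 C=0 D=0 ZF=0 PC=12 HALTED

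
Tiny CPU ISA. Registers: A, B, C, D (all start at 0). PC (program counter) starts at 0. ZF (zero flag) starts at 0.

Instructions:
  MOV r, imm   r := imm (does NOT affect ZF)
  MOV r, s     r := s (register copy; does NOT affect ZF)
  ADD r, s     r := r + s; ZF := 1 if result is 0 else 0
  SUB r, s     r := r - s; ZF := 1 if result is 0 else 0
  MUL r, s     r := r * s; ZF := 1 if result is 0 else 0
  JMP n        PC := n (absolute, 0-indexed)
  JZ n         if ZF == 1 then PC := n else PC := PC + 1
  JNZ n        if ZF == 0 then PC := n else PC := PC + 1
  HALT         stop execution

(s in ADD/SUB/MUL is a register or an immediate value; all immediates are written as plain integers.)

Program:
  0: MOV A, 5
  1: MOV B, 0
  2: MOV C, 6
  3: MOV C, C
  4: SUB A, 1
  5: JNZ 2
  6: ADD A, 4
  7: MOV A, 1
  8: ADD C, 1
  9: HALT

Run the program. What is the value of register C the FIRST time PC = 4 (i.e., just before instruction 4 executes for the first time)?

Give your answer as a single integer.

Step 1: PC=0 exec 'MOV A, 5'. After: A=5 B=0 C=0 D=0 ZF=0 PC=1
Step 2: PC=1 exec 'MOV B, 0'. After: A=5 B=0 C=0 D=0 ZF=0 PC=2
Step 3: PC=2 exec 'MOV C, 6'. After: A=5 B=0 C=6 D=0 ZF=0 PC=3
Step 4: PC=3 exec 'MOV C, C'. After: A=5 B=0 C=6 D=0 ZF=0 PC=4
First time PC=4: C=6

6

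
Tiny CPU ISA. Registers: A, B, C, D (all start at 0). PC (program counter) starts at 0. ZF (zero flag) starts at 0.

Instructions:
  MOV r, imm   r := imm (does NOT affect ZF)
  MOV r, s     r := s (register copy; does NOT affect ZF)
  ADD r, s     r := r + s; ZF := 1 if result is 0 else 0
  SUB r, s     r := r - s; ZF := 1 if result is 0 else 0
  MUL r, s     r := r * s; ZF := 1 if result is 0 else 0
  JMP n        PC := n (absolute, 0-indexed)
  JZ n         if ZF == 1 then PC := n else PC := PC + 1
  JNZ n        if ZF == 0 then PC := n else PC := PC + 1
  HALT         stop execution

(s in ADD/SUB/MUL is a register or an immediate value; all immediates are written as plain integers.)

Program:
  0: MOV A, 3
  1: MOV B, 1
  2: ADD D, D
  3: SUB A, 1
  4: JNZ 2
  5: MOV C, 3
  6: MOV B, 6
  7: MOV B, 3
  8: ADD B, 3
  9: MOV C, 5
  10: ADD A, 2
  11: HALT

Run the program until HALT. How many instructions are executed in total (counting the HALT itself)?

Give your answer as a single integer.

Answer: 18

Derivation:
Step 1: PC=0 exec 'MOV A, 3'. After: A=3 B=0 C=0 D=0 ZF=0 PC=1
Step 2: PC=1 exec 'MOV B, 1'. After: A=3 B=1 C=0 D=0 ZF=0 PC=2
Step 3: PC=2 exec 'ADD D, D'. After: A=3 B=1 C=0 D=0 ZF=1 PC=3
Step 4: PC=3 exec 'SUB A, 1'. After: A=2 B=1 C=0 D=0 ZF=0 PC=4
Step 5: PC=4 exec 'JNZ 2'. After: A=2 B=1 C=0 D=0 ZF=0 PC=2
Step 6: PC=2 exec 'ADD D, D'. After: A=2 B=1 C=0 D=0 ZF=1 PC=3
Step 7: PC=3 exec 'SUB A, 1'. After: A=1 B=1 C=0 D=0 ZF=0 PC=4
Step 8: PC=4 exec 'JNZ 2'. After: A=1 B=1 C=0 D=0 ZF=0 PC=2
Step 9: PC=2 exec 'ADD D, D'. After: A=1 B=1 C=0 D=0 ZF=1 PC=3
Step 10: PC=3 exec 'SUB A, 1'. After: A=0 B=1 C=0 D=0 ZF=1 PC=4
Step 11: PC=4 exec 'JNZ 2'. After: A=0 B=1 C=0 D=0 ZF=1 PC=5
Step 12: PC=5 exec 'MOV C, 3'. After: A=0 B=1 C=3 D=0 ZF=1 PC=6
Step 13: PC=6 exec 'MOV B, 6'. After: A=0 B=6 C=3 D=0 ZF=1 PC=7
Step 14: PC=7 exec 'MOV B, 3'. After: A=0 B=3 C=3 D=0 ZF=1 PC=8
Step 15: PC=8 exec 'ADD B, 3'. After: A=0 B=6 C=3 D=0 ZF=0 PC=9
Step 16: PC=9 exec 'MOV C, 5'. After: A=0 B=6 C=5 D=0 ZF=0 PC=10
Step 17: PC=10 exec 'ADD A, 2'. After: A=2 B=6 C=5 D=0 ZF=0 PC=11
Step 18: PC=11 exec 'HALT'. After: A=2 B=6 C=5 D=0 ZF=0 PC=11 HALTED
Total instructions executed: 18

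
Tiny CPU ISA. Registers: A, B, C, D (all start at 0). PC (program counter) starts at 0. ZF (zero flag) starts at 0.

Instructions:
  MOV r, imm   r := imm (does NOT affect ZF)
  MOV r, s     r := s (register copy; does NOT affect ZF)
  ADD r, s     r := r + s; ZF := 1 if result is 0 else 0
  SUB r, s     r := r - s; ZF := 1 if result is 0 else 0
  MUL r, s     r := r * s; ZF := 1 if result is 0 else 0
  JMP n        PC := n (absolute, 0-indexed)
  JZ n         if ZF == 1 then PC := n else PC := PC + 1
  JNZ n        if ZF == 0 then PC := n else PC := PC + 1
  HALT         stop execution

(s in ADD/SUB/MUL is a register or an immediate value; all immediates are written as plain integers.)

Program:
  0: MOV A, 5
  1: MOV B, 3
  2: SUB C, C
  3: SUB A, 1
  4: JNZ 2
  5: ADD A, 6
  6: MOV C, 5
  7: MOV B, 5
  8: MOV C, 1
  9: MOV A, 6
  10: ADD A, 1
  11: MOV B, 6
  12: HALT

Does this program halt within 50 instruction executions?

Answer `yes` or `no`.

Step 1: PC=0 exec 'MOV A, 5'. After: A=5 B=0 C=0 D=0 ZF=0 PC=1
Step 2: PC=1 exec 'MOV B, 3'. After: A=5 B=3 C=0 D=0 ZF=0 PC=2
Step 3: PC=2 exec 'SUB C, C'. After: A=5 B=3 C=0 D=0 ZF=1 PC=3
Step 4: PC=3 exec 'SUB A, 1'. After: A=4 B=3 C=0 D=0 ZF=0 PC=4
Step 5: PC=4 exec 'JNZ 2'. After: A=4 B=3 C=0 D=0 ZF=0 PC=2
Step 6: PC=2 exec 'SUB C, C'. After: A=4 B=3 C=0 D=0 ZF=1 PC=3
Step 7: PC=3 exec 'SUB A, 1'. After: A=3 B=3 C=0 D=0 ZF=0 PC=4
Step 8: PC=4 exec 'JNZ 2'. After: A=3 B=3 C=0 D=0 ZF=0 PC=2
Step 9: PC=2 exec 'SUB C, C'. After: A=3 B=3 C=0 D=0 ZF=1 PC=3
Step 10: PC=3 exec 'SUB A, 1'. After: A=2 B=3 C=0 D=0 ZF=0 PC=4
Step 11: PC=4 exec 'JNZ 2'. After: A=2 B=3 C=0 D=0 ZF=0 PC=2
Step 12: PC=2 exec 'SUB C, C'. After: A=2 B=3 C=0 D=0 ZF=1 PC=3
Step 13: PC=3 exec 'SUB A, 1'. After: A=1 B=3 C=0 D=0 ZF=0 PC=4
Step 14: PC=4 exec 'JNZ 2'. After: A=1 B=3 C=0 D=0 ZF=0 PC=2
Step 15: PC=2 exec 'SUB C, C'. After: A=1 B=3 C=0 D=0 ZF=1 PC=3
Step 16: PC=3 exec 'SUB A, 1'. After: A=0 B=3 C=0 D=0 ZF=1 PC=4
Step 17: PC=4 exec 'JNZ 2'. After: A=0 B=3 C=0 D=0 ZF=1 PC=5
Step 18: PC=5 exec 'ADD A, 6'. After: A=6 B=3 C=0 D=0 ZF=0 PC=6
Step 19: PC=6 exec 'MOV C, 5'. After: A=6 B=3 C=5 D=0 ZF=0 PC=7
Step 20: PC=7 exec 'MOV B, 5'. After: A=6 B=5 C=5 D=0 ZF=0 PC=8
Step 21: PC=8 exec 'MOV C, 1'. After: A=6 B=5 C=1 D=0 ZF=0 PC=9
Step 22: PC=9 exec 'MOV A, 6'. After: A=6 B=5 C=1 D=0 ZF=0 PC=10
Step 23: PC=10 exec 'ADD A, 1'. After: A=7 B=5 C=1 D=0 ZF=0 PC=11
Step 24: PC=11 exec 'MOV B, 6'. After: A=7 B=6 C=1 D=0 ZF=0 PC=12
Step 25: PC=12 exec 'HALT'. After: A=7 B=6 C=1 D=0 ZF=0 PC=12 HALTED

Answer: yes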